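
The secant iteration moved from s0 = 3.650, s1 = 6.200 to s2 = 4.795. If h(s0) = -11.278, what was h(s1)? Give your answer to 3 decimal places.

13.839

The secant line through (3.650, -11.278) and (6.200, h(s1)) crosses zero at s2 = 4.795.
So (3.650, -11.278), (6.200, h(s1)), (4.795, 0) are collinear:
h(s1) = -11.278 · (6.200 − 4.795) / (3.650 − 4.795) = -11.278 · (1.40500)/(-1.14500) = 13.83894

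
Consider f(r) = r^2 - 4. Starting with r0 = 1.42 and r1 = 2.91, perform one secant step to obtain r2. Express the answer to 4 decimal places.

f(1.42) = -1.983600, f(2.91) = 4.468100
r2 = 2.910000 − 4.468100·(2.910000 − 1.420000) / (4.468100 − (-1.983600)) = 2.910000 − (6.657469)/(6.451700) = 1.878106

1.8781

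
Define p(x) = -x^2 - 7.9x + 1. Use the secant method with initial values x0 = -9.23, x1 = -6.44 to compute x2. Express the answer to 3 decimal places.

p(-9.23) = -11.27590, p(-6.44) = 10.40240
x2 = -6.44000 − 10.40240·(-6.44000 − (-9.23000)) / (10.40240 − (-11.27590)) = -6.44000 − (29.02270)/(21.67830) = -7.77879

-7.779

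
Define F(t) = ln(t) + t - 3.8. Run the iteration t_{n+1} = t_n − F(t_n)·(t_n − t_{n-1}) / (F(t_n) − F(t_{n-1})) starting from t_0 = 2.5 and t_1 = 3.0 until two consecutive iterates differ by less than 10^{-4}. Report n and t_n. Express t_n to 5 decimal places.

F(2.5) = -0.3837093, F(3.0) = 0.2986123
t_2 = 3.0000000 − 0.2986123·(0.5000000)/(0.6823216) = 2.7811792;  |Δ| = 0.2188208
F(2.7811792) = 0.0040542
t_3 = 2.7811792 − 0.0040542·(-0.2188208)/(-0.2945581) = 2.7781674;  |Δ| = 0.0030118
F(2.7781674) = -0.0000411
t_4 = 2.7781674 − (-0.0000411)·(-0.0030118)/(-0.0040953) = 2.7781976;  |Δ| = 0.0000302
|t_4 − t_3| = 0.0000302 < 10^{-4}

n = 4, t_n = 2.77820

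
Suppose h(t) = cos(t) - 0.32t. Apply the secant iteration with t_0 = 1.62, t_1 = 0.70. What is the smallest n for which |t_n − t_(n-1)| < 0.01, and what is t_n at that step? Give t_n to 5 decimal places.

n = 4, t_n = 1.18265

h(1.62) = -0.5675838, h(0.70) = 0.5408422
t_2 = 0.7000000 − 0.5408422·(-0.9200000)/(1.1084260) = 1.1489021;  |Δ| = 0.4489021
h(1.1489021) = 0.0418406
t_3 = 1.1489021 − 0.0418406·(0.4489021)/(-0.4990016) = 1.1865420;  |Δ| = 0.0376398
h(1.1865420) = -0.0048255
t_4 = 1.1865420 − (-0.0048255)·(0.0376398)/(-0.0466660) = 1.1826499;  |Δ| = 0.0038921
|t_4 − t_3| = 0.0038921 < 0.01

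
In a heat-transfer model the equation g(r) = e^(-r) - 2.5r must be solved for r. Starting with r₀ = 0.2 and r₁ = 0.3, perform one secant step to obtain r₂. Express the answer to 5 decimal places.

g(0.2) = 0.3187308, g(0.3) = -0.0091818
r₂ = 0.3000000 − (-0.0091818)·(0.3000000 − 0.2000000) / (-0.0091818 − 0.3187308) = 0.3000000 − (-0.0009182)/(-0.3279125) = 0.2971999

0.29720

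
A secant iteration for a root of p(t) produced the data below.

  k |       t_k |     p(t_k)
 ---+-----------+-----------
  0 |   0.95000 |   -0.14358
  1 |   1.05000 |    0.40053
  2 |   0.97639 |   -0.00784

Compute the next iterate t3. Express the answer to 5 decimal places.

t3 = 0.97639 − (-0.00784)·(0.97639 − 1.05000) / (-0.00784 − 0.40053)
   = 0.97639 − (0.0005771)/(-0.4083700) = 0.9778032

0.97780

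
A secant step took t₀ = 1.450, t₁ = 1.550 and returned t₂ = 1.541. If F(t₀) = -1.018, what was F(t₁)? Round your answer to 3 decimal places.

0.101

The secant line through (1.450, -1.018) and (1.550, F(t₁)) crosses zero at t₂ = 1.541.
So (1.450, -1.018), (1.550, F(t₁)), (1.541, 0) are collinear:
F(t₁) = -1.018 · (1.550 − 1.541) / (1.450 − 1.541) = -1.018 · (0.00900)/(-0.09100) = 0.10068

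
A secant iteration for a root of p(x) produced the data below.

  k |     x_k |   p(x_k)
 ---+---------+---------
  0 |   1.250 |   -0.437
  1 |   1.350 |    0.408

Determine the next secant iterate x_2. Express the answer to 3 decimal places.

1.302

x_2 = 1.350 − 0.408·(1.350 − 1.250) / (0.408 − (-0.437))
   = 1.350 − (0.04080)/(0.84500) = 1.30172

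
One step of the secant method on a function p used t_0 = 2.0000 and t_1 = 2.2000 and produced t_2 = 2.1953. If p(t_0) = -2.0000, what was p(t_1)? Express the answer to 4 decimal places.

0.0481

The secant line through (2.0000, -2.0000) and (2.2000, p(t_1)) crosses zero at t_2 = 2.1953.
So (2.0000, -2.0000), (2.2000, p(t_1)), (2.1953, 0) are collinear:
p(t_1) = -2.0000 · (2.2000 − 2.1953) / (2.0000 − 2.1953) = -2.0000 · (0.004700)/(-0.195300) = 0.048131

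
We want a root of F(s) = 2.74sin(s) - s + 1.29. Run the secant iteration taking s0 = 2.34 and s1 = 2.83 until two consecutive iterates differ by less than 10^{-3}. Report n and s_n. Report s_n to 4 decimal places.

n = 4, s_n = 2.6304

F(2.34) = 0.918594, F(2.83) = -0.699985
s2 = 2.830000 − (-0.699985)·(0.490000)/(-1.618578) = 2.618090;  |Δ| = 0.211910
F(2.618090) = 0.041681
s3 = 2.618090 − 0.041681·(-0.211910)/(0.741665) = 2.629999;  |Δ| = 0.011909
F(2.629999) = 0.001414
s4 = 2.629999 − 0.001414·(0.011909)/(-0.040266) = 2.630418;  |Δ| = 0.000418
|s4 − s3| = 0.000418 < 10^{-3}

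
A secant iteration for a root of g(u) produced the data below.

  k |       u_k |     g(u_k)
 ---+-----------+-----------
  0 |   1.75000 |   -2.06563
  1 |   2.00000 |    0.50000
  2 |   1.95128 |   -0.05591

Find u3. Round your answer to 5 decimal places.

1.95618

u3 = 1.95128 − (-0.05591)·(1.95128 − 2.00000) / (-0.05591 − 0.50000)
   = 1.95128 − (0.0027239)/(-0.5559100) = 1.9561800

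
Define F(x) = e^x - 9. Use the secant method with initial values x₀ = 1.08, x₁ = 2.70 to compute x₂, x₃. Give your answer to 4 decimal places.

1.9019, 2.1264

F(1.08) = -6.055320, F(2.70) = 5.879732
x₂ = 2.700000 − 5.879732·(2.700000 − 1.080000) / (5.879732 − (-6.055320)) = 2.700000 − (9.525165)/(11.935052) = 1.901917
F(1.901917) = -2.301278
x₃ = 1.901917 − (-2.301278)·(1.901917 − 2.700000) / (-2.301278 − 5.879732) = 1.901917 − (1.836612)/(-8.181010) = 2.126414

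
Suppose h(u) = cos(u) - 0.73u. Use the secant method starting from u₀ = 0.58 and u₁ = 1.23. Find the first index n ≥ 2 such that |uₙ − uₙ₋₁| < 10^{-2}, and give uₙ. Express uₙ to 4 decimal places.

h(0.58) = 0.413063, h(1.23) = -0.563662
u₂ = 1.230000 − (-0.563662)·(0.650000)/(-0.976725) = 0.854889;  |Δ| = 0.375111
h(0.854889) = 0.032234
u₃ = 0.854889 − 0.032234·(-0.375111)/(0.595896) = 0.875180;  |Δ| = 0.020291
h(0.875180) = 0.001978
u₄ = 0.875180 − 0.001978·(0.020291)/(-0.030256) = 0.876506;  |Δ| = 0.001326
|u₄ − u₃| = 0.001326 < 10^{-2}

n = 4, uₙ = 0.8765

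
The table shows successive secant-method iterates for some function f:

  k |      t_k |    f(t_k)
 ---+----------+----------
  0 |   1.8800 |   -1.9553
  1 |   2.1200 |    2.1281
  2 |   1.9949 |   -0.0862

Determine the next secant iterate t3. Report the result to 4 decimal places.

t3 = 1.9949 − (-0.0862)·(1.9949 − 2.1200) / (-0.0862 − 2.1281)
   = 1.9949 − (0.010784)/(-2.214300) = 1.999770

1.9998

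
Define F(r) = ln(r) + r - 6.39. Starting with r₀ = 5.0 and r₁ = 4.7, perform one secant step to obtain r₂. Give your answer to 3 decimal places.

F(5.0) = 0.21944, F(4.7) = -0.14244
r₂ = 4.70000 − (-0.14244)·(4.70000 − 5.00000) / (-0.14244 − 0.21944) = 4.70000 − (0.04273)/(-0.36188) = 4.81808

4.818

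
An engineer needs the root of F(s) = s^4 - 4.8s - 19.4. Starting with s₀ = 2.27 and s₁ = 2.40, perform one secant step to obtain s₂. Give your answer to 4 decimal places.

F(2.27) = -3.743622, F(2.40) = 2.257600
s₂ = 2.400000 − 2.257600·(2.400000 − 2.270000) / (2.257600 − (-3.743622)) = 2.400000 − (0.293488)/(6.001222) = 2.351095

2.3511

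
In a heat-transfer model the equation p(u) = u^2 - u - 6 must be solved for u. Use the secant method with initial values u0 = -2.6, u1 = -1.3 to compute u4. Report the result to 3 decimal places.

-2.000

p(-2.6) = 3.36000, p(-1.3) = -3.01000
u2 = -1.30000 − (-3.01000)·(-1.30000 − (-2.60000)) / (-3.01000 − 3.36000) = -1.30000 − (-3.91300)/(-6.37000) = -1.91429
p(-1.91429) = -0.42122
u3 = -1.91429 − (-0.42122)·(-1.91429 − (-1.30000)) / (-0.42122 − (-3.01000)) = -1.91429 − (0.25875)/(2.58878) = -2.01424
p(-2.01424) = 0.07139
u4 = -2.01424 − 0.07139·(-2.01424 − (-1.91429)) / (0.07139 − (-0.42122)) = -2.01424 − (-0.00714)/(0.49261) = -1.99975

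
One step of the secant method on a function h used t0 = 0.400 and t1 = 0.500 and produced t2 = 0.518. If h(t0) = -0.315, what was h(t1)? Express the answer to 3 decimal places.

The secant line through (0.400, -0.315) and (0.500, h(t1)) crosses zero at t2 = 0.518.
So (0.400, -0.315), (0.500, h(t1)), (0.518, 0) are collinear:
h(t1) = -0.315 · (0.500 − 0.518) / (0.400 − 0.518) = -0.315 · (-0.01800)/(-0.11800) = -0.04805

-0.048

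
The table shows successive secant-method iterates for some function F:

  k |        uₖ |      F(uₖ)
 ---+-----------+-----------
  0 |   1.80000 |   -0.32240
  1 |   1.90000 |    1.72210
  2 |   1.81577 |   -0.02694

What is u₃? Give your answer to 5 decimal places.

u₃ = 1.81577 − (-0.02694)·(1.81577 − 1.90000) / (-0.02694 − 1.72210)
   = 1.81577 − (0.0022692)/(-1.7490400) = 1.8170674

1.81707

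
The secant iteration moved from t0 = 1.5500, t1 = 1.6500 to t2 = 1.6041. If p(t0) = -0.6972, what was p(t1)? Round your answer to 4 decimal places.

The secant line through (1.5500, -0.6972) and (1.6500, p(t1)) crosses zero at t2 = 1.6041.
So (1.5500, -0.6972), (1.6500, p(t1)), (1.6041, 0) are collinear:
p(t1) = -0.6972 · (1.6500 − 1.6041) / (1.5500 − 1.6041) = -0.6972 · (0.045900)/(-0.054100) = 0.591525

0.5915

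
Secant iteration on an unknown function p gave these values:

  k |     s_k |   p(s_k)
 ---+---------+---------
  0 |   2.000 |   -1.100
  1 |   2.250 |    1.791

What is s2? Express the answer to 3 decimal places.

2.095

s2 = 2.250 − 1.791·(2.250 − 2.000) / (1.791 − (-1.100))
   = 2.250 − (0.44775)/(2.89100) = 2.09512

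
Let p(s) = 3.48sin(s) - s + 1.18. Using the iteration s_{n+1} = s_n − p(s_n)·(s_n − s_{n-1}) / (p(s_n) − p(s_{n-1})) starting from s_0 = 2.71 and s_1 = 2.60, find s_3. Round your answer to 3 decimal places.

2.692

p(2.71) = -0.07425, p(2.60) = 0.37394
s_2 = 2.60000 − 0.37394·(2.60000 − 2.71000) / (0.37394 − (-0.07425)) = 2.60000 − (-0.04113)/(0.44820) = 2.69178
p(2.69178) = 0.00133
s_3 = 2.69178 − 0.00133·(2.69178 − 2.60000) / (0.00133 − 0.37394) = 2.69178 − (0.00012)/(-0.37262) = 2.69210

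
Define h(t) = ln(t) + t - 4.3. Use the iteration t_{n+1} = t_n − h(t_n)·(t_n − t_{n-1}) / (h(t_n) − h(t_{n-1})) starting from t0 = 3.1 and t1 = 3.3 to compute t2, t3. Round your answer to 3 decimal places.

h(3.1) = -0.06860, h(3.3) = 0.19392
t2 = 3.30000 − 0.19392·(3.30000 − 3.10000) / (0.19392 − (-0.06860)) = 3.30000 − (0.03878)/(0.26252) = 3.15226
h(3.15226) = 0.00038
t3 = 3.15226 − 0.00038·(3.15226 − 3.30000) / (0.00038 − 0.19392) = 3.15226 − (-0.00006)/(-0.19354) = 3.15197

3.152, 3.152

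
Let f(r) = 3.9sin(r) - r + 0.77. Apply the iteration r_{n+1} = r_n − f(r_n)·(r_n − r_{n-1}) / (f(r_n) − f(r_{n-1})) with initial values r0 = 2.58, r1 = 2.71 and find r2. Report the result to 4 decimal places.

f(2.58) = 0.266886, f(2.71) = -0.308560
r2 = 2.710000 − (-0.308560)·(2.710000 − 2.580000) / (-0.308560 − 0.266886) = 2.710000 − (-0.040113)/(-0.575446) = 2.640293

2.6403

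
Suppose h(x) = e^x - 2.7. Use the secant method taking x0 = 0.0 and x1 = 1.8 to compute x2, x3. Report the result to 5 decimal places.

h(0.0) = -1.7000000, h(1.8) = 3.3496475
x2 = 1.8000000 − 3.3496475·(1.8000000 − 0.0000000) / (3.3496475 − (-1.7000000)) = 1.8000000 − (6.0293654)/(5.0496475) = 0.6059829
h(0.6059829) = -0.8669470
x3 = 0.6059829 − (-0.8669470)·(0.6059829 − 1.8000000) / (-0.8669470 − 3.3496475) = 0.6059829 − (1.0351495)/(-4.2165944) = 0.8514771

0.60598, 0.85148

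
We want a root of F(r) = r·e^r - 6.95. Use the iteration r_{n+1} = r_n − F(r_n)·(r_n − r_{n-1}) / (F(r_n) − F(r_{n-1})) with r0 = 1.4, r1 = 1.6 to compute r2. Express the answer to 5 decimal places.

F(1.4) = -1.2727200, F(1.6) = 0.9748519
r2 = 1.6000000 − 0.9748519·(1.6000000 − 1.4000000) / (0.9748519 − (-1.2727200)) = 1.6000000 − (0.1949704)/(2.2475719) = 1.5132529

1.51325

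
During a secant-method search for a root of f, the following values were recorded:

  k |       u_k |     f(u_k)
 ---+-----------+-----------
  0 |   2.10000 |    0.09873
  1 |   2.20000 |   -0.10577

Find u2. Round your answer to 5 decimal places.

u2 = 2.20000 − (-0.10577)·(2.20000 − 2.10000) / (-0.10577 − 0.09873)
   = 2.20000 − (-0.0105770)/(-0.2045000) = 2.1482787

2.14828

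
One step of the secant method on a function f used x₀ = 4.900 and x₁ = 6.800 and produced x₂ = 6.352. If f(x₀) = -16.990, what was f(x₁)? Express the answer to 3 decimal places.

The secant line through (4.900, -16.990) and (6.800, f(x₁)) crosses zero at x₂ = 6.352.
So (4.900, -16.990), (6.800, f(x₁)), (6.352, 0) are collinear:
f(x₁) = -16.990 · (6.800 − 6.352) / (4.900 − 6.352) = -16.990 · (0.44800)/(-1.45200) = 5.24209

5.242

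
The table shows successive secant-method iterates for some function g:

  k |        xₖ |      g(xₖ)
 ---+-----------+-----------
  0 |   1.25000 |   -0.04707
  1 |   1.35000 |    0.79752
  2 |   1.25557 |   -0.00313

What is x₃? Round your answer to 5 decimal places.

1.25594

x₃ = 1.25557 − (-0.00313)·(1.25557 − 1.35000) / (-0.00313 − 0.79752)
   = 1.25557 − (0.0002956)/(-0.8006500) = 1.2559392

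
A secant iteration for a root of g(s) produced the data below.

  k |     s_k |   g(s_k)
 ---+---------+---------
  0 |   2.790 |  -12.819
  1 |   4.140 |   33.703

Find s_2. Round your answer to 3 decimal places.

3.162

s_2 = 4.140 − 33.703·(4.140 − 2.790) / (33.703 − (-12.819))
   = 4.140 − (45.49905)/(46.52200) = 3.16199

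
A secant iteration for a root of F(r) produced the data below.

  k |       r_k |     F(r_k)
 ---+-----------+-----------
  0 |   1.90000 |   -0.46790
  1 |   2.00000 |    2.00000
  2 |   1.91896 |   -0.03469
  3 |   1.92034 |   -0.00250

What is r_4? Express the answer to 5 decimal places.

1.92045

r_4 = 1.92034 − (-0.00250)·(1.92034 − 1.91896) / (-0.00250 − (-0.03469))
   = 1.92034 − (-0.0000034)/(0.0321900) = 1.9204472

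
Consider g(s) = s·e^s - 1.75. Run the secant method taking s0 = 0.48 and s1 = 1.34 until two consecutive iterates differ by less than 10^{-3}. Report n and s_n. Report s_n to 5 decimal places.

g(0.48) = -0.9742843, g(1.34) = 3.3675183
s2 = 1.3400000 − 3.3675183·(0.8600000)/(4.3418026) = 0.6729808;  |Δ| = 0.6670192
g(0.6729808) = -0.4309098
s3 = 0.6729808 − (-0.4309098)·(-0.6670192)/(-3.7984280) = 0.7486503;  |Δ| = 0.0756695
g(0.7486503) = -0.1672451
s4 = 0.7486503 − (-0.1672451)·(0.0756695)/(0.2636647) = 0.7966482;  |Δ| = 0.0479979
g(0.7966482) = 0.0170404
s5 = 0.7966482 − 0.0170404·(0.0479979)/(0.1842855) = 0.7922099;  |Δ| = 0.0044382
g(0.7922099) = -0.0005856
s6 = 0.7922099 − (-0.0005856)·(-0.0044382)/(-0.0176260) = 0.7923574;  |Δ| = 0.0001475
|s6 − s5| = 0.0001475 < 10^{-3}

n = 6, s_n = 0.79236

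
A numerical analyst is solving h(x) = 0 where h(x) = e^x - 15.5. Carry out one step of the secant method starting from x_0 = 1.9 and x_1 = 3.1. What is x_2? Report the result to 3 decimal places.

2.582

h(1.9) = -8.81411, h(3.1) = 6.69795
x_2 = 3.10000 − 6.69795·(3.10000 − 1.90000) / (6.69795 − (-8.81411)) = 3.10000 − (8.03754)/(15.51206) = 2.58185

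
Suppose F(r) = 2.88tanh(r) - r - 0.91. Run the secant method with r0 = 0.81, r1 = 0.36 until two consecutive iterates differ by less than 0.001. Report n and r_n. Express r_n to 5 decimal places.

n = 5, r_n = 0.56622

F(0.81) = 0.2084199, F(0.36) = -0.2757836
r2 = 0.3600000 − (-0.2757836)·(-0.4500000)/(-0.4842035) = 0.6163026;  |Δ| = 0.2563026
F(0.6163026) = 0.0535169
r3 = 0.6163026 − 0.0535169·(0.2563026)/(0.3293005) = 0.5746491;  |Δ| = 0.0416535
F(0.5746491) = 0.0093953
r4 = 0.5746491 − 0.0093953·(-0.0416535)/(-0.0441216) = 0.5657794;  |Δ| = 0.0088697
F(0.5657794) = -0.0004910
r5 = 0.5657794 − (-0.0004910)·(-0.0088697)/(-0.0098863) = 0.5662199;  |Δ| = 0.0004406
|r5 − r4| = 0.0004406 < 0.001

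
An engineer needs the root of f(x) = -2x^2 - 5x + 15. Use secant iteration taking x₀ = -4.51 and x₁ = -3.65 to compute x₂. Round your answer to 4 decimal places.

-4.2335

f(-4.51) = -3.130200, f(-3.65) = 6.605000
x₂ = -3.650000 − 6.605000·(-3.650000 − (-4.510000)) / (6.605000 − (-3.130200)) = -3.650000 − (5.680300)/(9.735200) = -4.233481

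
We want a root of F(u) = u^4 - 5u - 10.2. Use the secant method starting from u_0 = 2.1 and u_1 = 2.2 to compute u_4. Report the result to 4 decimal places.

F(2.1) = -1.251900, F(2.2) = 2.225600
u_2 = 2.200000 − 2.225600·(2.200000 − 2.100000) / (2.225600 − (-1.251900)) = 2.200000 − (0.222560)/(3.477500) = 2.136000
F(2.136000) = -0.063630
u_3 = 2.136000 − (-0.063630)·(2.136000 − 2.200000) / (-0.063630 − 2.225600) = 2.136000 − (0.004072)/(-2.289230) = 2.137779
F(2.137779) = -0.003093
u_4 = 2.137779 − (-0.003093)·(2.137779 − 2.136000) / (-0.003093 − (-0.063630)) = 2.137779 − (-0.000006)/(0.060538) = 2.137870

2.1379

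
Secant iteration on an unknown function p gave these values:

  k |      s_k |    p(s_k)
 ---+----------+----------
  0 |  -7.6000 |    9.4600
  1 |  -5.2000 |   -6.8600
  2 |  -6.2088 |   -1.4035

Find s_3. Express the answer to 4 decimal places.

s_3 = -6.2088 − (-1.4035)·(-6.2088 − (-5.2000)) / (-1.4035 − (-6.8600))
   = -6.2088 − (1.415851)/(5.456500) = -6.468280

-6.4683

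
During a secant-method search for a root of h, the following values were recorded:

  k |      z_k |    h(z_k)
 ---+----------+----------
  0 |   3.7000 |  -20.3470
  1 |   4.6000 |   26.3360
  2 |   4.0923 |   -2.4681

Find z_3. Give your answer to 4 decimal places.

z_3 = 4.0923 − (-2.4681)·(4.0923 − 4.6000) / (-2.4681 − 26.3360)
   = 4.0923 − (1.253054)/(-28.804100) = 4.135803

4.1358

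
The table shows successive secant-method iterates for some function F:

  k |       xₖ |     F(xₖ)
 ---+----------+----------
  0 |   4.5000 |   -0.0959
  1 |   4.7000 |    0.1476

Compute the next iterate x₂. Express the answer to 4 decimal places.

4.5788

x₂ = 4.7000 − 0.1476·(4.7000 − 4.5000) / (0.1476 − (-0.0959))
   = 4.7000 − (0.029520)/(0.243500) = 4.578768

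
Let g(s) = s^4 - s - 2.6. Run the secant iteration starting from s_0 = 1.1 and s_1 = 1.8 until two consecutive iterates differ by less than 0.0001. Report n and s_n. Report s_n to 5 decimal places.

g(1.1) = -2.2359000, g(1.8) = 6.0976000
s_2 = 1.8000000 − 6.0976000·(0.7000000)/(8.3335000) = 1.2878118;  |Δ| = 0.5121882
g(1.2878118) = -1.1373244
s_3 = 1.2878118 − (-1.1373244)·(-0.5121882)/(-7.2349244) = 1.3683274;  |Δ| = 0.0805156
g(1.3683274) = -0.4627455
s_4 = 1.3683274 − (-0.4627455)·(0.0805156)/(0.6745789) = 1.4235592;  |Δ| = 0.0552318
g(1.4235592) = 0.0832277
s_5 = 1.4235592 − 0.0832277·(0.0552318)/(0.5459732) = 1.4151397;  |Δ| = 0.0084195
g(1.4151397) = -0.0046509
s_6 = 1.4151397 − (-0.0046509)·(-0.0084195)/(-0.0878786) = 1.4155853;  |Δ| = 0.0004456
g(1.4155853) = -0.0000429
s_7 = 1.4155853 − (-0.0000429)·(0.0004456)/(0.0046080) = 1.4155895;  |Δ| = 0.0000041
|s_7 − s_6| = 0.0000041 < 0.0001

n = 7, s_n = 1.41559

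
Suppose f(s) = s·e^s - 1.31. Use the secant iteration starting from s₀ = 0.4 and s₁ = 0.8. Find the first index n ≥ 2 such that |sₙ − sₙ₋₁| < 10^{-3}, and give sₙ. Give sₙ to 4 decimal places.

f(0.4) = -0.713270, f(0.8) = 0.470433
s₂ = 0.800000 − 0.470433·(0.400000)/(1.183703) = 0.641030;  |Δ| = 0.158970
f(0.641030) = -0.093046
s₃ = 0.641030 − (-0.093046)·(-0.158970)/(-0.563478) = 0.667280;  |Δ| = 0.026250
f(0.667280) = -0.009517
s₄ = 0.667280 − (-0.009517)·(0.026250)/(0.083528) = 0.670271;  |Δ| = 0.002991
f(0.670271) = 0.000225
s₅ = 0.670271 − 0.000225·(0.002991)/(0.009742) = 0.670202;  |Δ| = 0.000069
|s₅ − s₄| = 0.000069 < 10^{-3}

n = 5, sₙ = 0.6702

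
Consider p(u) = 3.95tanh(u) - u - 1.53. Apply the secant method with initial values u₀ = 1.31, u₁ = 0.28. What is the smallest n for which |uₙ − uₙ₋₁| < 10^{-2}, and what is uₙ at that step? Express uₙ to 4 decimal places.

n = 6, uₙ = 0.6048

p(1.31) = 0.573888, p(0.28) = -0.732025
u₂ = 0.280000 − (-0.732025)·(-1.030000)/(-1.305913) = 0.857363;  |Δ| = 0.577363
p(0.857363) = 0.357478
u₃ = 0.857363 − 0.357478·(0.577363)/(1.089503) = 0.667924;  |Δ| = 0.189439
p(0.667924) = 0.107345
u₄ = 0.667924 − 0.107345·(-0.189439)/(-0.250133) = 0.586625;  |Δ| = 0.081299
p(0.586625) = -0.033142
u₅ = 0.586625 − (-0.033142)·(-0.081299)/(-0.140488) = 0.605804;  |Δ| = 0.019179
p(0.605804) = 0.001805
u₆ = 0.605804 − 0.001805·(0.019179)/(0.034947) = 0.604814;  |Δ| = 0.000990
|u₆ − u₅| = 0.000990 < 10^{-2}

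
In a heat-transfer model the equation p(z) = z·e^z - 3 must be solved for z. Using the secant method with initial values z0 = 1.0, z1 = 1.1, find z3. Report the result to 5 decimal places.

p(1.0) = -0.2817182, p(1.1) = 0.3045826
z2 = 1.1000000 − 0.3045826·(1.1000000 − 1.0000000) / (0.3045826 − (-0.2817182)) = 1.1000000 − (0.0304583)/(0.5863008) = 1.0480501
p(1.0480501) = -0.0108726
z3 = 1.0480501 − (-0.0108726)·(1.0480501 − 1.1000000) / (-0.0108726 − 0.3045826) = 1.0480501 − (0.0005648)/(-0.3154552) = 1.0498406

1.04984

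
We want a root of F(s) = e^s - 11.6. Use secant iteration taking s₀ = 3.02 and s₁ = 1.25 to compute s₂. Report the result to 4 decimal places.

2.0943

F(3.02) = 8.891292, F(1.25) = -8.109657
s₂ = 1.250000 − (-8.109657)·(1.250000 − 3.020000) / (-8.109657 − 8.891292) = 1.250000 − (14.354093)/(-17.000949) = 2.094311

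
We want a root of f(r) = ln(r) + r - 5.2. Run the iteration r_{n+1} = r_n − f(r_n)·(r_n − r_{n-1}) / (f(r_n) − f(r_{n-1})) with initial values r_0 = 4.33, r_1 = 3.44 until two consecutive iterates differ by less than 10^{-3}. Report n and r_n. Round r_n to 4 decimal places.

n = 4, r_n = 3.8515

f(4.33) = 0.595568, f(3.44) = -0.524529
r_2 = 3.440000 − (-0.524529)·(-0.890000)/(-1.120096) = 3.856777;  |Δ| = 0.416777
f(3.856777) = 0.006609
r_3 = 3.856777 − 0.006609·(0.416777)/(0.531138) = 3.851591;  |Δ| = 0.005186
f(3.851591) = 0.000077
r_4 = 3.851591 − 0.000077·(-0.005186)/(-0.006532) = 3.851530;  |Δ| = 0.000061
|r_4 − r_3| = 0.000061 < 10^{-3}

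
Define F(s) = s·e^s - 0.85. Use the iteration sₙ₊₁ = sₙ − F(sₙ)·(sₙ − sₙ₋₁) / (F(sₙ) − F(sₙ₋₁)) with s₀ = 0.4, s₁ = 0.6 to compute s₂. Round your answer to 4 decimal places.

F(0.4) = -0.253270, F(0.6) = 0.243271
s₂ = 0.600000 − 0.243271·(0.600000 − 0.400000) / (0.243271 − (-0.253270)) = 0.600000 − (0.048654)/(0.496541) = 0.502014

0.5020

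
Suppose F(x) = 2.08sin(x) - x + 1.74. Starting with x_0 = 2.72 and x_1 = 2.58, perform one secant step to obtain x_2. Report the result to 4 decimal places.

2.6745

F(2.72) = -0.128835, F(2.58) = 0.267673
x_2 = 2.580000 − 0.267673·(2.580000 − 2.720000) / (0.267673 − (-0.128835)) = 2.580000 − (-0.037474)/(0.396507) = 2.674511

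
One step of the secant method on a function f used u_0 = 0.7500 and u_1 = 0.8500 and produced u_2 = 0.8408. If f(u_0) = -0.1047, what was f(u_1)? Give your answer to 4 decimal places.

The secant line through (0.7500, -0.1047) and (0.8500, f(u_1)) crosses zero at u_2 = 0.8408.
So (0.7500, -0.1047), (0.8500, f(u_1)), (0.8408, 0) are collinear:
f(u_1) = -0.1047 · (0.8500 − 0.8408) / (0.7500 − 0.8408) = -0.1047 · (0.009200)/(-0.090800) = 0.010608

0.0106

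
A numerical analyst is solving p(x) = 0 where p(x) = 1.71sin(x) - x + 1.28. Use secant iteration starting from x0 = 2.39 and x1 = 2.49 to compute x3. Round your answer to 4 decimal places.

p(2.39) = 0.057594, p(2.49) = -0.172964
x2 = 2.490000 − (-0.172964)·(2.490000 − 2.390000) / (-0.172964 − 0.057594) = 2.490000 − (-0.017296)/(-0.230558) = 2.414980
p(2.414980) = 0.001044
x3 = 2.414980 − 0.001044·(2.414980 − 2.490000) / (0.001044 − (-0.172964)) = 2.414980 − (-0.000078)/(0.174009) = 2.415430

2.4154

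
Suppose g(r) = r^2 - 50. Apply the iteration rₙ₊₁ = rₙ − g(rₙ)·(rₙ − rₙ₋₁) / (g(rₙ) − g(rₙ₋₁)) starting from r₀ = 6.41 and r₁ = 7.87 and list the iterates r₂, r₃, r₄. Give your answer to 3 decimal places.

7.034, 7.069, 7.071

g(6.41) = -8.91190, g(7.87) = 11.93690
r₂ = 7.87000 − 11.93690·(7.87000 − 6.41000) / (11.93690 − (-8.91190)) = 7.87000 − (17.42787)/(20.84880) = 7.03408
g(7.03408) = -0.52168
r₃ = 7.03408 − (-0.52168)·(7.03408 − 7.87000) / (-0.52168 − 11.93690) = 7.03408 − (0.43608)/(-12.45858) = 7.06909
g(7.06909) = -0.02803
r₄ = 7.06909 − (-0.02803)·(7.06909 − 7.03408) / (-0.02803 − (-0.52168)) = 7.06909 − (-0.00098)/(0.49365) = 7.07107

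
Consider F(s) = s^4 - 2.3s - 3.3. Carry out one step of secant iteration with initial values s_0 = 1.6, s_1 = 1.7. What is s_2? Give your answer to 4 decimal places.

1.6272

F(1.6) = -0.426400, F(1.7) = 1.142100
s_2 = 1.700000 − 1.142100·(1.700000 − 1.600000) / (1.142100 − (-0.426400)) = 1.700000 − (0.114210)/(1.568500) = 1.627185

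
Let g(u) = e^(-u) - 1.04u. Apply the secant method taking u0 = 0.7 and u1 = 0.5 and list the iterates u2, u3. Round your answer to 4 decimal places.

g(0.7) = -0.231415, g(0.5) = 0.086531
u2 = 0.500000 − 0.086531·(0.500000 − 0.700000) / (0.086531 − (-0.231415)) = 0.500000 − (-0.017306)/(0.317945) = 0.554431
g(0.554431) = -0.002209
u3 = 0.554431 − (-0.002209)·(0.554431 − 0.500000) / (-0.002209 − 0.086531) = 0.554431 − (-0.000120)/(-0.088740) = 0.553076

0.5544, 0.5531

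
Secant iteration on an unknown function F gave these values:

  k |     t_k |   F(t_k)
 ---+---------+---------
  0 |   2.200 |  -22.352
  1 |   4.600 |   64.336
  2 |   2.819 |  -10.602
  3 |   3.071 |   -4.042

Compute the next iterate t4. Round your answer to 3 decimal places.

t4 = 3.071 − (-4.042)·(3.071 − 2.819) / (-4.042 − (-10.602))
   = 3.071 − (-1.01858)/(6.56000) = 3.22627

3.226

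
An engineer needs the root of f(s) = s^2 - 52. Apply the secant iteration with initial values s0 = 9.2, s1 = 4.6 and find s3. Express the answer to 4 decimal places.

7.2970

f(9.2) = 32.640000, f(4.6) = -30.840000
s2 = 4.600000 − (-30.840000)·(4.600000 − 9.200000) / (-30.840000 − 32.640000) = 4.600000 − (141.864000)/(-63.480000) = 6.834783
f(6.834783) = -5.285747
s3 = 6.834783 − (-5.285747)·(6.834783 − 4.600000) / (-5.285747 − (-30.840000)) = 6.834783 − (-11.812495)/(25.554253) = 7.297034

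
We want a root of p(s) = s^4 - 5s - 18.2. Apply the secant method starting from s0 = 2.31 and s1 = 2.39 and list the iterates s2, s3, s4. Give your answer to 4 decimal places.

2.3372, 2.3382, 2.3382

p(2.31) = -1.276037, p(2.39) = 2.478086
s2 = 2.390000 − 2.478086·(2.390000 − 2.310000) / (2.478086 − (-1.276037)) = 2.390000 − (0.198247)/(3.754123) = 2.337192
p(2.337192) = -0.047410
s3 = 2.337192 − (-0.047410)·(2.337192 − 2.390000) / (-0.047410 − 2.478086) = 2.337192 − (0.002504)/(-2.525497) = 2.338184
p(2.338184) = -0.001710
s4 = 2.338184 − (-0.001710)·(2.338184 − 2.337192) / (-0.001710 − (-0.047410)) = 2.338184 − (-0.000002)/(0.045701) = 2.338221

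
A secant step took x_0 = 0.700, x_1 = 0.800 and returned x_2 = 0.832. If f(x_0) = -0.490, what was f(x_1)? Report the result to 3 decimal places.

-0.119

The secant line through (0.700, -0.490) and (0.800, f(x_1)) crosses zero at x_2 = 0.832.
So (0.700, -0.490), (0.800, f(x_1)), (0.832, 0) are collinear:
f(x_1) = -0.490 · (0.800 − 0.832) / (0.700 − 0.832) = -0.490 · (-0.03200)/(-0.13200) = -0.11879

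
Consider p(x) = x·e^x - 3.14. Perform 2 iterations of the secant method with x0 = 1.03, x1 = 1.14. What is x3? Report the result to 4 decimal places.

p(1.03) = -0.254902, p(1.14) = 0.424516
x2 = 1.140000 − 0.424516·(1.140000 − 1.030000) / (0.424516 − (-0.254902)) = 1.140000 − (0.046697)/(0.679418) = 1.071269
p(1.071269) = -0.012876
x3 = 1.071269 − (-0.012876)·(1.071269 − 1.140000) / (-0.012876 − 0.424516) = 1.071269 − (0.000885)/(-0.437391) = 1.073293

1.0733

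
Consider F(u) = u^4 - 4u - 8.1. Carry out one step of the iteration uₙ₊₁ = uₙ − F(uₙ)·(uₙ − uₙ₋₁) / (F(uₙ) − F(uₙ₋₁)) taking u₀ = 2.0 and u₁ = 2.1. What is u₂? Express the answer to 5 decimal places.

2.00328

F(2.0) = -0.1000000, F(2.1) = 2.9481000
u₂ = 2.1000000 − 2.9481000·(2.1000000 − 2.0000000) / (2.9481000 − (-0.1000000)) = 2.1000000 − (0.2948100)/(3.0481000) = 2.0032807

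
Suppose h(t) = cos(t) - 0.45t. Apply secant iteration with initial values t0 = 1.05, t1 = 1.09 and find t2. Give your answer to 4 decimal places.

1.0689

h(1.05) = 0.025071, h(1.09) = -0.028015
t2 = 1.090000 − (-0.028015)·(1.090000 − 1.050000) / (-0.028015 − 0.025071) = 1.090000 − (-0.001121)/(-0.053086) = 1.068891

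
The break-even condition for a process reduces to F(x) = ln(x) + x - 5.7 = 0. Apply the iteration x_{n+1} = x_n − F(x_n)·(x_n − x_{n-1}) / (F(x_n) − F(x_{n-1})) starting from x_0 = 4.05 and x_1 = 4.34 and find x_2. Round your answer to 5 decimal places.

4.25290

F(4.05) = -0.2512831, F(4.34) = 0.1078743
x_2 = 4.3400000 − 0.1078743·(4.3400000 − 4.0500000) / (0.1078743 − (-0.2512831)) = 4.3400000 − (0.0312836)/(0.3591575) = 4.2528974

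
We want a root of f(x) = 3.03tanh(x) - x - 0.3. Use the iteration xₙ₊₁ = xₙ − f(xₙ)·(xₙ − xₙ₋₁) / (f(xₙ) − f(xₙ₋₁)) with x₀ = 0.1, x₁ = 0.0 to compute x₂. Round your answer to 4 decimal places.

0.1485

f(0.1) = -0.098006, f(0.0) = -0.300000
x₂ = 0.000000 − (-0.300000)·(0.000000 − 0.100000) / (-0.300000 − (-0.098006)) = 0.000000 − (0.030000)/(-0.201994) = 0.148519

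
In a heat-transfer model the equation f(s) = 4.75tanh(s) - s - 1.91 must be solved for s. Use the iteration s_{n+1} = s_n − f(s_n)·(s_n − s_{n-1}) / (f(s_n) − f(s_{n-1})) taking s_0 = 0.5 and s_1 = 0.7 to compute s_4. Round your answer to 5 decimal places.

f(0.5) = -0.2149435, f(0.7) = 0.2607469
s_2 = 0.7000000 − 0.2607469·(0.7000000 − 0.5000000) / (0.2607469 − (-0.2149435)) = 0.7000000 − (0.0521494)/(0.4756904) = 0.5903712
f(0.5903712) = 0.0179007
s_3 = 0.5903712 − 0.0179007·(0.5903712 − 0.7000000) / (0.0179007 − 0.2607469) = 0.5903712 − (-0.0019624)/(-0.2428462) = 0.5822902
f(0.5822902) = -0.0017322
s_4 = 0.5822902 − (-0.0017322)·(0.5822902 − 0.5903712) / (-0.0017322 − 0.0179007) = 0.5822902 − (0.0000140)/(-0.0196329) = 0.5830032

0.58300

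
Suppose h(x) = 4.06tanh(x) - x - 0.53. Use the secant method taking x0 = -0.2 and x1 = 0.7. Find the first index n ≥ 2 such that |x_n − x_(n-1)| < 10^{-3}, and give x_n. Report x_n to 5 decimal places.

n = 5, x_n = 0.17557

h(-0.2) = -1.1313438, h(0.7) = 1.2237332
x2 = 0.7000000 − 1.2237332·(0.9000000)/(2.3550770) = 0.2323466;  |Δ| = 0.4676534
h(0.2323466) = 0.1643640
x3 = 0.2323466 − 0.1643640·(-0.4676534)/(-1.0593691) = 0.1597888;  |Δ| = 0.0725577
h(0.1597888) = -0.0465117
x4 = 0.1597888 − (-0.0465117)·(-0.0725577)/(-0.2108757) = 0.1757925;  |Δ| = 0.0160037
h(0.1757925) = 0.0006628
x5 = 0.1757925 − 0.0006628·(0.0160037)/(0.0471745) = 0.1755676;  |Δ| = 0.0002248
|x5 − x4| = 0.0002248 < 10^{-3}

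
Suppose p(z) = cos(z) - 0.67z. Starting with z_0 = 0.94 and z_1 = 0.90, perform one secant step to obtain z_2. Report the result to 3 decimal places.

0.913

p(0.94) = -0.04001, p(0.90) = 0.01861
z_2 = 0.90000 − 0.01861·(0.90000 − 0.94000) / (0.01861 − (-0.04001)) = 0.90000 − (-0.00074)/(0.05862) = 0.91270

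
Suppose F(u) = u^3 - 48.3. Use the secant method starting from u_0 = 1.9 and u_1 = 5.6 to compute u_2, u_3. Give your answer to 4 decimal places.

F(1.9) = -41.441000, F(5.6) = 127.316000
u_2 = 5.600000 − 127.316000·(5.600000 − 1.900000) / (127.316000 − (-41.441000)) = 5.600000 − (471.069200)/(168.757000) = 2.808595
F(2.808595) = -26.145234
u_3 = 2.808595 − (-26.145234)·(2.808595 − 5.600000) / (-26.145234 − 127.316000) = 2.808595 − (72.981946)/(-153.461234) = 3.284167

2.8086, 3.2842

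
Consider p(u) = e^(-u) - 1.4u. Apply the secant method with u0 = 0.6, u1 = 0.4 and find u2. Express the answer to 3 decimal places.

0.455

p(0.6) = -0.29119, p(0.4) = 0.11032
u2 = 0.40000 − 0.11032·(0.40000 − 0.60000) / (0.11032 − (-0.29119)) = 0.40000 − (-0.02206)/(0.40151) = 0.45495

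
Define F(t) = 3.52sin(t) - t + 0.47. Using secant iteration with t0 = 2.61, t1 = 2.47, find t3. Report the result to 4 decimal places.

2.5200

F(2.61) = -0.355688, F(2.47) = 0.190262
t2 = 2.470000 − 0.190262·(2.470000 − 2.610000) / (0.190262 − (-0.355688)) = 2.470000 − (-0.026637)/(0.545950) = 2.518790
F(2.518790) = 0.004476
t3 = 2.518790 − 0.004476·(2.518790 − 2.470000) / (0.004476 − 0.190262) = 2.518790 − (0.000218)/(-0.185786) = 2.519965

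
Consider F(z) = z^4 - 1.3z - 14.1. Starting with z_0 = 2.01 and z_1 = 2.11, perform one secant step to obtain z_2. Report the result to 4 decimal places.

2.0216

F(2.01) = -0.390592, F(2.11) = 2.978194
z_2 = 2.110000 − 2.978194·(2.110000 − 2.010000) / (2.978194 − (-0.390592)) = 2.110000 − (0.297819)/(3.368786) = 2.021594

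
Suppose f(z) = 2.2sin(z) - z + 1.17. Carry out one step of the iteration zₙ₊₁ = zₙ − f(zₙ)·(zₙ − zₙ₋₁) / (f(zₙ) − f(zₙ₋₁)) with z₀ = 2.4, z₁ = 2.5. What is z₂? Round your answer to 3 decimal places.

2.495

f(2.4) = 0.25602, f(2.5) = -0.01336
z₂ = 2.50000 − (-0.01336)·(2.50000 − 2.40000) / (-0.01336 − 0.25602) = 2.50000 − (-0.00134)/(-0.26938) = 2.49504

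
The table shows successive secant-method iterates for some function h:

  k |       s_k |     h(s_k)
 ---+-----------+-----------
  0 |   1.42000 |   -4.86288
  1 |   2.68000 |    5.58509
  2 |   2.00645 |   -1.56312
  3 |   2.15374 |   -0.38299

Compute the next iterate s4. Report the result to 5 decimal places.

s4 = 2.15374 − (-0.38299)·(2.15374 − 2.00645) / (-0.38299 − (-1.56312))
   = 2.15374 − (-0.0564106)/(1.1801300) = 2.2015403

2.20154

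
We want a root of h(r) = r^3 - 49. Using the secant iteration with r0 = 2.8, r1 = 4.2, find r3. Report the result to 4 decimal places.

3.6411

h(2.8) = -27.048000, h(4.2) = 25.088000
r2 = 4.200000 − 25.088000·(4.200000 − 2.800000) / (25.088000 − (-27.048000)) = 4.200000 − (35.123200)/(52.136000) = 3.526316
h(3.526316) = -5.150605
r3 = 3.526316 − (-5.150605)·(3.526316 − 4.200000) / (-5.150605 − 25.088000) = 3.526316 − (3.469881)/(-30.238605) = 3.641066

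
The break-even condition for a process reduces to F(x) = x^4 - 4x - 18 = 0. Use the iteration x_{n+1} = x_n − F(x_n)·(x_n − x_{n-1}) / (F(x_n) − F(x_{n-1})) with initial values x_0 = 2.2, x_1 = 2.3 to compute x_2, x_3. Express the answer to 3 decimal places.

2.281, 2.282

F(2.2) = -3.37440, F(2.3) = 0.78410
x_2 = 2.30000 − 0.78410·(2.30000 − 2.20000) / (0.78410 − (-3.37440)) = 2.30000 − (0.07841)/(4.15850) = 2.28114
F(2.28114) = -0.04691
x_3 = 2.28114 − (-0.04691)·(2.28114 − 2.30000) / (-0.04691 − 0.78410) = 2.28114 − (0.00088)/(-0.83101) = 2.28221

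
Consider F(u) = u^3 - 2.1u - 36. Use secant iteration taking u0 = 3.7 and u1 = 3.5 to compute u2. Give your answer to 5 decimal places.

3.51291

F(3.7) = 6.8830000, F(3.5) = -0.4750000
u2 = 3.5000000 − (-0.4750000)·(3.5000000 − 3.7000000) / (-0.4750000 − 6.8830000) = 3.5000000 − (0.0950000)/(-7.3580000) = 3.5129111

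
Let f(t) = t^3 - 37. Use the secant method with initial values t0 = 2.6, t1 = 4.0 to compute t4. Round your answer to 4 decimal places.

3.3334

f(2.6) = -19.424000, f(4.0) = 27.000000
t2 = 4.000000 − 27.000000·(4.000000 − 2.600000) / (27.000000 − (-19.424000)) = 4.000000 − (37.800000)/(46.424000) = 3.185766
f(3.185766) = -4.667327
t3 = 3.185766 − (-4.667327)·(3.185766 − 4.000000) / (-4.667327 − 27.000000) = 3.185766 − (3.800296)/(-31.667327) = 3.305773
f(3.305773) = -0.874071
t4 = 3.305773 − (-0.874071)·(3.305773 − 3.185766) / (-0.874071 − (-4.667327)) = 3.305773 − (-0.104895)/(3.793256) = 3.333426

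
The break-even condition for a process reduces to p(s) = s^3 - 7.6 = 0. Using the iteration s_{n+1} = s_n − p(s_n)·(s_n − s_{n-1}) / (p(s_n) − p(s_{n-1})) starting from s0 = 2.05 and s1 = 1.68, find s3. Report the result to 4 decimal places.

p(2.05) = 1.015125, p(1.68) = -2.858368
s2 = 1.680000 − (-2.858368)·(1.680000 − 2.050000) / (-2.858368 − 1.015125) = 1.680000 − (1.057596)/(-3.873493) = 1.953034
p(1.953034) = -0.150458
s3 = 1.953034 − (-0.150458)·(1.953034 − 1.680000) / (-0.150458 − (-2.858368)) = 1.953034 − (-0.041080)/(2.707910) = 1.968205

1.9682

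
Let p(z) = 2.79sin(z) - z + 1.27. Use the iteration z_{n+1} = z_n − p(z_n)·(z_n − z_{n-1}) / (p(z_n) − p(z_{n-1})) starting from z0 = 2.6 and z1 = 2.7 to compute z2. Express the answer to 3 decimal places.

p(2.6) = 0.10825, p(2.7) = -0.23761
z2 = 2.70000 − (-0.23761)·(2.70000 − 2.60000) / (-0.23761 − 0.10825) = 2.70000 − (-0.02376)/(-0.34586) = 2.63130

2.631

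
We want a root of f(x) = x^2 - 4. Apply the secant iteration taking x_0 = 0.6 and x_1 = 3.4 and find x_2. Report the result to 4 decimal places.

1.5100

f(0.6) = -3.640000, f(3.4) = 7.560000
x_2 = 3.400000 − 7.560000·(3.400000 − 0.600000) / (7.560000 − (-3.640000)) = 3.400000 − (21.168000)/(11.200000) = 1.510000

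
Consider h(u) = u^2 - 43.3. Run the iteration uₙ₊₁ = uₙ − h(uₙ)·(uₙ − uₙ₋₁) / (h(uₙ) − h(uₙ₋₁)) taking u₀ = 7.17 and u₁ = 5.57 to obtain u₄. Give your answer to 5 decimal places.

h(7.17) = 8.1089000, h(5.57) = -12.2751000
u₂ = 5.5700000 − (-12.2751000)·(5.5700000 − 7.1700000) / (-12.2751000 − 8.1089000) = 5.5700000 − (19.6401600)/(-20.3840000) = 6.5335086
h(6.5335086) = -0.6132649
u₃ = 6.5335086 − (-0.6132649)·(6.5335086 − 5.5700000) / (-0.6132649 − (-12.2751000)) = 6.5335086 − (-0.5908861)/(11.6618351) = 6.5841770
h(6.5841770) = 0.0513867
u₄ = 6.5841770 − 0.0513867·(6.5841770 − 6.5335086) / (0.0513867 − (-0.6132649)) = 6.5841770 − (0.0026037)/(0.6646516) = 6.5802596

6.58026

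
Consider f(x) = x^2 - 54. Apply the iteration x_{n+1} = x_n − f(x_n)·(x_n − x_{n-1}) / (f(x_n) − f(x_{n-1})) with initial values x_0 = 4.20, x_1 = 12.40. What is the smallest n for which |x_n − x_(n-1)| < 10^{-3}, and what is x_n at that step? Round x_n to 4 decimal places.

n = 6, x_n = 7.3485

f(4.20) = -36.360000, f(12.40) = 99.760000
x_2 = 12.400000 − 99.760000·(8.200000)/(136.120000) = 6.390361;  |Δ| = 6.009639
f(6.390361) = -13.163281
x_3 = 6.390361 − (-13.163281)·(-6.009639)/(-112.923281) = 7.090895;  |Δ| = 0.700534
f(7.090895) = -3.719207
x_4 = 7.090895 − (-3.719207)·(0.700534)/(9.444074) = 7.366775;  |Δ| = 0.275880
f(7.366775) = 0.269373
x_5 = 7.366775 − 0.269373·(0.275880)/(3.988579) = 7.348143;  |Δ| = 0.018632
f(7.348143) = -0.004793
x_6 = 7.348143 − (-0.004793)·(-0.018632)/(-0.274166) = 7.348469;  |Δ| = 0.000326
|x_6 − x_5| = 0.000326 < 10^{-3}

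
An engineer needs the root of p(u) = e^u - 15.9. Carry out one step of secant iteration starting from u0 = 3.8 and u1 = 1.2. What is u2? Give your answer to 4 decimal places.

1.9904

p(3.8) = 28.801184, p(1.2) = -12.579883
u2 = 1.200000 − (-12.579883)·(1.200000 − 3.800000) / (-12.579883 − 28.801184) = 1.200000 − (32.707696)/(-41.381068) = 1.990402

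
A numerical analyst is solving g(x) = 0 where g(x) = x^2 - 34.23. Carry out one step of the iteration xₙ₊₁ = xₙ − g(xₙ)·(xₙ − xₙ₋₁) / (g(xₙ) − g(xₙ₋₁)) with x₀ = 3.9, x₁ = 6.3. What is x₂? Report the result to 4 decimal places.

g(3.9) = -19.020000, g(6.3) = 5.460000
x₂ = 6.300000 − 5.460000·(6.300000 − 3.900000) / (5.460000 − (-19.020000)) = 6.300000 − (13.104000)/(24.480000) = 5.764706

5.7647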